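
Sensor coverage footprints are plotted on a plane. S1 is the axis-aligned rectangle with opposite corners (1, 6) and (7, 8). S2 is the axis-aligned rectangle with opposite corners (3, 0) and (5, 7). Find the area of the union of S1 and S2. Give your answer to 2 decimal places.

24.00

By inclusion–exclusion:
Individual areas: |S1| = 12, |S2| = 14.
|S1∩S2|: x∈[3,5], y∈[6,7] → 2·1 = 2.
|S1 ∪ S2| = 26 − 2 = 24.00.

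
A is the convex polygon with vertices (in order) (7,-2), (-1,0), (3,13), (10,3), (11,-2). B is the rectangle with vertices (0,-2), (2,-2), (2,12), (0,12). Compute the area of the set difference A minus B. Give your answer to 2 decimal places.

|A| = 98.5, |A∩B| = 14.
|A ∖ B| = |A| − |A∩B| = 98.5 − 14 = 84.50.

84.50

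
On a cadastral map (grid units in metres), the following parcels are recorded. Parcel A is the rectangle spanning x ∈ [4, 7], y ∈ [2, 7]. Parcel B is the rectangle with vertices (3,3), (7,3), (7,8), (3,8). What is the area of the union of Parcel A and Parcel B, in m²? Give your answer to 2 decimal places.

23.00

By inclusion–exclusion:
Individual areas: |Parcel A| = 15, |Parcel B| = 20.
|Parcel A∩Parcel B|: x∈[4,7], y∈[3,7] → 3·4 = 12.
|Parcel A ∪ Parcel B| = 35 − 12 = 23.00.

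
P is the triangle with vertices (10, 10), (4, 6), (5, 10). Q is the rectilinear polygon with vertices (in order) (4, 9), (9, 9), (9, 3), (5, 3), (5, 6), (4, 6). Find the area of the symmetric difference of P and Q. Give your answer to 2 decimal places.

|P| = 10, |Q| = 27, |P∩Q| = 5.625.
|P △ Q| = |P| + |Q| − 2·|P∩Q| = 10 + 27 − 11.25 = 25.75.

25.75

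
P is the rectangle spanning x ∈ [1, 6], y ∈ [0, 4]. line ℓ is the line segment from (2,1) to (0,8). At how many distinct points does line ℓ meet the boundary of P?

1

The segment meets the boundary at (1.143,4).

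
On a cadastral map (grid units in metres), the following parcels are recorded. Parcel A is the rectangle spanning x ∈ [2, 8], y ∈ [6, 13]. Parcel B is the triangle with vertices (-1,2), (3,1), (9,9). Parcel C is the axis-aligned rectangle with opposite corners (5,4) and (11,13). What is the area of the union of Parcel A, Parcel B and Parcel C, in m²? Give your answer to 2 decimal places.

88.95

By inclusion–exclusion:
Individual areas: |Parcel A| = 42, |Parcel B| = 19, |Parcel C| = 54.
|Parcel A∩Parcel B| = 2.7369.
|Parcel A∩Parcel C|: x∈[5,8], y∈[6,13] → 3·7 = 21.
|Parcel B∩Parcel C| = 5.025.
|Parcel A∩Parcel B∩Parcel C| = 2.7083.
|Parcel A ∪ Parcel B ∪ Parcel C| = 115 − 28.7619 + 2.7083 = 88.95.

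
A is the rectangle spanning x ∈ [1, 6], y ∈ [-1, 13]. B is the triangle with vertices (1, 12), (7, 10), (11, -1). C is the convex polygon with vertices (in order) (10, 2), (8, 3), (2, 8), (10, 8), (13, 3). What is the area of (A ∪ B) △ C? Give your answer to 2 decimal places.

|A ∪ B| = 86.9167.
|(A ∪ B) ∩ C| = 18.1676.
|(A ∪ B) △ C| = 86.9167 + 35 − 36.3351 = 85.58.

85.58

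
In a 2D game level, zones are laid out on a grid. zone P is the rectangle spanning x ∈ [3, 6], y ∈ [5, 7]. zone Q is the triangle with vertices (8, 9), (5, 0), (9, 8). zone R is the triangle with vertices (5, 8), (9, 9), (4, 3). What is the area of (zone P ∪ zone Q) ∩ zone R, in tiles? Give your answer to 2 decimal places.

3.42

|zone P ∪ zone Q| = 12.
|(zone P ∪ zone Q) ∩ zone R| = 3.42.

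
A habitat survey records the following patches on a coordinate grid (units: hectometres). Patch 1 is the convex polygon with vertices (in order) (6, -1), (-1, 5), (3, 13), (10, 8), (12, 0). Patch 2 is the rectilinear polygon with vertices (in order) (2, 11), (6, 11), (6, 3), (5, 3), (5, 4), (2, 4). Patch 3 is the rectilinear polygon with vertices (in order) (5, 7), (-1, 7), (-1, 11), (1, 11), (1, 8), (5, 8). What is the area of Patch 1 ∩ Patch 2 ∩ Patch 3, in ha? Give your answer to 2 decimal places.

3.00

The intersection is the polygon with vertices (2,8), (5,8), (5,7), (2,7).
By the shoelace formula its area is 3.00.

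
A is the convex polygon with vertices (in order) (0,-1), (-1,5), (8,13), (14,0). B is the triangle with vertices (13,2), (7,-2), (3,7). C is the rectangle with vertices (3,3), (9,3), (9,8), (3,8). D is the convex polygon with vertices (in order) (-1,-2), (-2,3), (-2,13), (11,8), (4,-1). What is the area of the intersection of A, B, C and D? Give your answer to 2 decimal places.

9.72

The intersection is the polygon with vertices (8.2,4.4), (7.111,3), (4.778,3), (3,7).
By the shoelace formula its area is 9.72.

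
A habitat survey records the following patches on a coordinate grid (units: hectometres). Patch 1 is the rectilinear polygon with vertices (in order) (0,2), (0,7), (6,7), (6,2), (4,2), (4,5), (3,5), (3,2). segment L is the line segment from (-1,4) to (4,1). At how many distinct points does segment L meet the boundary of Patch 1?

The segment meets the boundary at (2.333,2), (0,3.4).

2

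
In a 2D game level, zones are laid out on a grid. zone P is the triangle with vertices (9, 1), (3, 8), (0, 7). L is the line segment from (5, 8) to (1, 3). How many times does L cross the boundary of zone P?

The segment meets the boundary at (2.739,5.174), (4.034,6.793).

2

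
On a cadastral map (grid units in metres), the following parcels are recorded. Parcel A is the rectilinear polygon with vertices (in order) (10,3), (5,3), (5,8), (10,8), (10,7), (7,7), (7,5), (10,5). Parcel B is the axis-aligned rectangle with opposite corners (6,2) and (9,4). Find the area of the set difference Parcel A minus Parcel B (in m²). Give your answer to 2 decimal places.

|Parcel A| = 19, |Parcel A∩Parcel B| = 3.
|Parcel A ∖ Parcel B| = |Parcel A| − |Parcel A∩Parcel B| = 19 − 3 = 16.00.

16.00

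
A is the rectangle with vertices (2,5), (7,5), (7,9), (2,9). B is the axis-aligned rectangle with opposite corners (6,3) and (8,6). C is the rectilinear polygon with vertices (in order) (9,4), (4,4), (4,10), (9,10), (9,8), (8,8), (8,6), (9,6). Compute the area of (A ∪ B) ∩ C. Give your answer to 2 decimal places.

15.00

The region (A ∪ B) ∩ C is the polygon with vertices (7,9), (7,6), (8,6), (8,4), (6,4), (6,5), (4,5), (4,9).
By the shoelace formula its area is 15.00.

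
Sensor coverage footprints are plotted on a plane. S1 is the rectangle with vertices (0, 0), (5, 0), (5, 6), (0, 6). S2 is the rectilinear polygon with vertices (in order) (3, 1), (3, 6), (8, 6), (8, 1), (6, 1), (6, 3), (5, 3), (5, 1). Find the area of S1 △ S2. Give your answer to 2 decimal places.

33.00

|S1| = 30, |S2| = 23, |S1∩S2| = 10.
|S1 △ S2| = |S1| + |S2| − 2·|S1∩S2| = 30 + 23 − 20 = 33.00.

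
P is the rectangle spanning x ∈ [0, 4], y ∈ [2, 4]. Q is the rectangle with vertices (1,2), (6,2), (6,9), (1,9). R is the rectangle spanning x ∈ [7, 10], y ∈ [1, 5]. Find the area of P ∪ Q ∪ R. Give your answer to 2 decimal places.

By inclusion–exclusion:
Individual areas: |P| = 8, |Q| = 35, |R| = 12.
|P∩Q|: x∈[1,4], y∈[2,4] → 3·2 = 6.
|P∩R| = 0 (no overlap).
|Q∩R| = 0 (no overlap).
|P∩Q∩R| = 0.
|P ∪ Q ∪ R| = 55 − 6 + 0 = 49.00.

49.00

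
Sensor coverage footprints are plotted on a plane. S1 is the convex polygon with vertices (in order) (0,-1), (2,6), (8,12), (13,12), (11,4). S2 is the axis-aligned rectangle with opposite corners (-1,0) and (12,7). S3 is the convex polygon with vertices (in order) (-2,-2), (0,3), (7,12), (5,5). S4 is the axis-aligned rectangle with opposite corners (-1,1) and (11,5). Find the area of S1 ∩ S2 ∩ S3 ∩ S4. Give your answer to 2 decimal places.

The intersection is the polygon with vertices (1,1), (0.571,1), (1.714,5), (5,5).
By the shoelace formula its area is 7.43.

7.43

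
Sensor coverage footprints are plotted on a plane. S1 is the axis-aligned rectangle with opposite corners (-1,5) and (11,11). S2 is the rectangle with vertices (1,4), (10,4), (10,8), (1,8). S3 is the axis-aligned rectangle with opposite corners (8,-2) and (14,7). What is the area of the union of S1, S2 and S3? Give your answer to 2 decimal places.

By inclusion–exclusion:
Individual areas: |S1| = 72, |S2| = 36, |S3| = 54.
|S1∩S2|: x∈[1,10], y∈[5,8] → 9·3 = 27.
|S1∩S3|: x∈[8,11], y∈[5,7] → 3·2 = 6.
|S2∩S3|: x∈[8,10], y∈[4,7] → 2·3 = 6.
|S1∩S2∩S3| = 4.
|S1 ∪ S2 ∪ S3| = 162 − 39 + 4 = 127.00.

127.00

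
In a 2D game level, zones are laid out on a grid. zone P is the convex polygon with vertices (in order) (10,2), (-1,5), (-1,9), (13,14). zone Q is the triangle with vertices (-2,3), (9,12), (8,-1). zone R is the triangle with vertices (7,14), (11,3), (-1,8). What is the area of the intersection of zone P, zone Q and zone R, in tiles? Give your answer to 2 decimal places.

The intersection is the polygon with vertices (8.019,11.197), (8.778,9.111), (8.391,4.087), (2.386,6.589).
By the shoelace formula its area is 23.19.

23.19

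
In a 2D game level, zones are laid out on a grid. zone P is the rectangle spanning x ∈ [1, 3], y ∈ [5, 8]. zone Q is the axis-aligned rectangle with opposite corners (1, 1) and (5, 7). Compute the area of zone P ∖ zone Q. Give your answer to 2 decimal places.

|zone P∩zone Q|: x∈[1,3], y∈[5,7] → 2·2 = 4.
|zone P| = 6.
|zone P ∖ zone Q| = |zone P| − |zone P∩zone Q| = 6 − 4 = 2.00.

2.00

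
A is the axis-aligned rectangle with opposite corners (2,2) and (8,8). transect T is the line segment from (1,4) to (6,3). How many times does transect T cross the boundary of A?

1

The segment meets the boundary at (2,3.8).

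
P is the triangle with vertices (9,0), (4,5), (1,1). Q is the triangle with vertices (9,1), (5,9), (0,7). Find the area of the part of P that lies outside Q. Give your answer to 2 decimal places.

16.72

|P| = 17.5, |P∩Q| = 0.7778.
|P ∖ Q| = |P| − |P∩Q| = 17.5 − 0.7778 = 16.72.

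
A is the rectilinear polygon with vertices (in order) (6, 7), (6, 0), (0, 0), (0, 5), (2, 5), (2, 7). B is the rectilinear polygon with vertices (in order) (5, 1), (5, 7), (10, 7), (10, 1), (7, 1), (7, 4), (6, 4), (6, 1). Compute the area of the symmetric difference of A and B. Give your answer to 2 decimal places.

53.00

|A| = 38, |B| = 27, |A∩B| = 6.
|A △ B| = |A| + |B| − 2·|A∩B| = 38 + 27 − 12 = 53.00.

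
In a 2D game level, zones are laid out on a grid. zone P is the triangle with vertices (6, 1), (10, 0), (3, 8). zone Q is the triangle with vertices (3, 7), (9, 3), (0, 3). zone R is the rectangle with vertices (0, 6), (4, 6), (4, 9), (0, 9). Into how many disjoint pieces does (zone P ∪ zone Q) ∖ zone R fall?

(zone P ∪ zone Q) ∖ zone R is a single connected region.

1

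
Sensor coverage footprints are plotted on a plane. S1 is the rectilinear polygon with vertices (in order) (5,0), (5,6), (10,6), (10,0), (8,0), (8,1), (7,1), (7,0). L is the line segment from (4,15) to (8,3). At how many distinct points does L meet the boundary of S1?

The segment meets the boundary at (7,6).

1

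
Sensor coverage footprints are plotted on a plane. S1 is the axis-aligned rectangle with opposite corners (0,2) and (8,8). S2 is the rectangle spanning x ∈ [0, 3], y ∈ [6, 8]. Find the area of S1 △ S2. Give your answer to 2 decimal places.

|S1∩S2|: x∈[0,3], y∈[6,8] → 3·2 = 6.
|S1 △ S2| = |S1| + |S2| − 2·|S1∩S2| = 48 + 6 − 12 = 42.00.

42.00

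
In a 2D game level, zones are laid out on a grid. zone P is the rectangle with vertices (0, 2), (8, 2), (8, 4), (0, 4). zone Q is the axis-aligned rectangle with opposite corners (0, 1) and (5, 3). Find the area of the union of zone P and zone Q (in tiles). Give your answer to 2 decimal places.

21.00

By inclusion–exclusion:
Individual areas: |zone P| = 16, |zone Q| = 10.
|zone P∩zone Q|: x∈[0,5], y∈[2,3] → 5·1 = 5.
|zone P ∪ zone Q| = 26 − 5 = 21.00.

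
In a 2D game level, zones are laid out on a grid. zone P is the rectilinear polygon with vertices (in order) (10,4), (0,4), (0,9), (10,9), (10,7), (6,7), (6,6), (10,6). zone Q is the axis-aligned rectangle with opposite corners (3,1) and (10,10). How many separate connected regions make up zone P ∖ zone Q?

zone P ∖ zone Q is a single connected region.

1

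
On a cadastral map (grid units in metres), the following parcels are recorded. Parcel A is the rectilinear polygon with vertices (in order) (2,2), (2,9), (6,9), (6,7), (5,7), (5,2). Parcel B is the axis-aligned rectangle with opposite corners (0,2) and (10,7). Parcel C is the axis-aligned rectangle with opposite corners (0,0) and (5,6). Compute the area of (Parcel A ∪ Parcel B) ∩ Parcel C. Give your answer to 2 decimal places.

20.00

The region (Parcel A ∪ Parcel B) ∩ Parcel C is the polygon with vertices (2,2), (0,2), (0,6), (5,6), (5,2).
By the shoelace formula its area is 20.00.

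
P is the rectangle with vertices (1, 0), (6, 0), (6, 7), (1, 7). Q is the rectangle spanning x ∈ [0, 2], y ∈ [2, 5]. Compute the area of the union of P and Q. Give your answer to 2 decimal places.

38.00

By inclusion–exclusion:
Individual areas: |P| = 35, |Q| = 6.
|P∩Q|: x∈[1,2], y∈[2,5] → 1·3 = 3.
|P ∪ Q| = 41 − 3 = 38.00.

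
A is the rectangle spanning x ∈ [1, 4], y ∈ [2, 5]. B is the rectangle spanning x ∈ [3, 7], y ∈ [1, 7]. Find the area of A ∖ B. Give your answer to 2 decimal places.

6.00

|A∩B|: x∈[3,4], y∈[2,5] → 1·3 = 3.
|A| = 9.
|A ∖ B| = |A| − |A∩B| = 9 − 3 = 6.00.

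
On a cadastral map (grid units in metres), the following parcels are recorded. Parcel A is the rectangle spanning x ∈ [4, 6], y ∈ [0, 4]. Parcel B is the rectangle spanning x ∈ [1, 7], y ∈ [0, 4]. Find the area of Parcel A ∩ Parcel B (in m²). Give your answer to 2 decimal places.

|Parcel A∩Parcel B|: x∈[4,6], y∈[0,4] → 2·4 = 8.

8.00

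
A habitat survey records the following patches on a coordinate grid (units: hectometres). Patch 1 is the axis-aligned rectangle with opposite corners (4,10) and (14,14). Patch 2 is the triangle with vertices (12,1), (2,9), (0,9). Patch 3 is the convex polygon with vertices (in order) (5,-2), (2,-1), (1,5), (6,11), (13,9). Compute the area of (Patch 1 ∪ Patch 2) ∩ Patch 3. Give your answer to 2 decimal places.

|Patch 1 ∪ Patch 2| = 48.
|(Patch 1 ∪ Patch 2) ∩ Patch 3| = 6.79.

6.79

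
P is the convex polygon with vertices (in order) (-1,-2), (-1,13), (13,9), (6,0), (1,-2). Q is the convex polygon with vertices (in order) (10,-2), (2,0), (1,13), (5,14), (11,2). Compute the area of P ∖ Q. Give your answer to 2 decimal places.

|P| = 131.5, |P∩Q| = 74.9364.
|P ∖ Q| = |P| − |P∩Q| = 131.5 − 74.9364 = 56.56.

56.56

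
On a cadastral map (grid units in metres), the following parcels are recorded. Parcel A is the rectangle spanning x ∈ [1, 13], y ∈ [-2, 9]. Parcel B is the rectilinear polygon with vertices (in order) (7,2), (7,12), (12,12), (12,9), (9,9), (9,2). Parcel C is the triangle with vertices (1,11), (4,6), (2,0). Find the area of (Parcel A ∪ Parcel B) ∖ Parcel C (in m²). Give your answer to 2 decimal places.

|Parcel A ∪ Parcel B| = 147.
|(Parcel A ∪ Parcel B) ∩ Parcel C| = 12.9818.
|(Parcel A ∪ Parcel B) ∖ Parcel C| = 147 − 12.9818 = 134.02.

134.02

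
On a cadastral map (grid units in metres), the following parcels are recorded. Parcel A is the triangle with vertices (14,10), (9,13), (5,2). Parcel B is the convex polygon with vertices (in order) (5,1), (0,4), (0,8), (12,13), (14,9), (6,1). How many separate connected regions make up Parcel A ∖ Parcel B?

Parcel A ∖ Parcel B splits into 2 disjoint pieces (area 0.1841, area 1.1033).

2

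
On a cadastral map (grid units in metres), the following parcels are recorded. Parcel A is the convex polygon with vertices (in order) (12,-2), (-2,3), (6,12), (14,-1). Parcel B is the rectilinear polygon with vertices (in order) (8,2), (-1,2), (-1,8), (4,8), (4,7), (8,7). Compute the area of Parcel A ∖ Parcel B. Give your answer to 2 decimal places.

|Parcel A| = 100, |Parcel A∩Parcel B| = 42.7478.
|Parcel A ∖ Parcel B| = |Parcel A| − |Parcel A∩Parcel B| = 100 − 42.7478 = 57.25.

57.25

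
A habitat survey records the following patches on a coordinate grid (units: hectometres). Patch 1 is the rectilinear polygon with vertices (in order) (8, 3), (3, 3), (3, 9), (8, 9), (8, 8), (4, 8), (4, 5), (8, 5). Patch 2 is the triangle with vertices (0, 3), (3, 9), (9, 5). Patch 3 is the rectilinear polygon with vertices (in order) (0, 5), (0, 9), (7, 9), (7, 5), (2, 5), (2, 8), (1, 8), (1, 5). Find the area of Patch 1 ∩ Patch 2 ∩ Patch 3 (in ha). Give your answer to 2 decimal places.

3.75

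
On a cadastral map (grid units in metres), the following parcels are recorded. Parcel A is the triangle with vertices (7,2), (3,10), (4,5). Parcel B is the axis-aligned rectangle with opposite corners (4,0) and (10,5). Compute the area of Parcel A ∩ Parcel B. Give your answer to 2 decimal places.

The intersection is the polygon with vertices (7,2), (4,5), (5.5,5).
By the shoelace formula its area is 2.25.

2.25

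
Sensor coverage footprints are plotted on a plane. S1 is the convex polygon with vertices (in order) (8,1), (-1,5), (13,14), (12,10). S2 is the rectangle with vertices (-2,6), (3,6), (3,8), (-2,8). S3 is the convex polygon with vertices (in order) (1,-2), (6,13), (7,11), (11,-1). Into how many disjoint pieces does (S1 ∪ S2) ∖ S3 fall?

(S1 ∪ S2) ∖ S3 splits into 2 disjoint pieces (area 19.3956, area 24.3627).

2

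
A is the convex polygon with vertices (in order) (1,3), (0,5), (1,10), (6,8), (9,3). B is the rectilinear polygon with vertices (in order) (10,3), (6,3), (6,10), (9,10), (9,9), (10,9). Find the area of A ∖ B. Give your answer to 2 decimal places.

|A| = 41, |A∩B| = 7.5.
|A ∖ B| = |A| − |A∩B| = 41 − 7.5 = 33.50.

33.50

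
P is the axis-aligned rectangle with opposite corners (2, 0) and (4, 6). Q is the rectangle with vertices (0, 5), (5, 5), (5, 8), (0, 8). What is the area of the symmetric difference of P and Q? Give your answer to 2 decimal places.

23.00

|P∩Q|: x∈[2,4], y∈[5,6] → 2·1 = 2.
|P △ Q| = |P| + |Q| − 2·|P∩Q| = 12 + 15 − 4 = 23.00.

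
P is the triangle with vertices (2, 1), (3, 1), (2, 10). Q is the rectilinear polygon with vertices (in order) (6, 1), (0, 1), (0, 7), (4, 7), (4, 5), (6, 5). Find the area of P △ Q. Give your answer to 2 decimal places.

|P| = 4.5, |Q| = 32, |P∩Q| = 4.
|P △ Q| = |P| + |Q| − 2·|P∩Q| = 4.5 + 32 − 8 = 28.50.

28.50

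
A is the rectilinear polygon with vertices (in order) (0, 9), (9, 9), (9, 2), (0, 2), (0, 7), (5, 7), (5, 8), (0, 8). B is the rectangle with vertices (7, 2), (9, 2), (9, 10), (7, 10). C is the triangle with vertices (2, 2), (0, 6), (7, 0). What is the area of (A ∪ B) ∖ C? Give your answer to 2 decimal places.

|A ∪ B| = 60.
|(A ∪ B) ∩ C| = 5.3333.
|(A ∪ B) ∖ C| = 60 − 5.3333 = 54.67.

54.67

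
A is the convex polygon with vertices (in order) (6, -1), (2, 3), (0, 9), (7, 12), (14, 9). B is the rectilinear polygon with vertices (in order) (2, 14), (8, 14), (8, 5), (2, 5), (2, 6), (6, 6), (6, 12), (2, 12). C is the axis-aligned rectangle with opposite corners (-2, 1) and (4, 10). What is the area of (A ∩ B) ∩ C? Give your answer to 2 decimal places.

The region (A ∩ B) ∩ C is the polygon with vertices (2,5), (2,6), (4,6), (4,5).
By the shoelace formula its area is 2.00.

2.00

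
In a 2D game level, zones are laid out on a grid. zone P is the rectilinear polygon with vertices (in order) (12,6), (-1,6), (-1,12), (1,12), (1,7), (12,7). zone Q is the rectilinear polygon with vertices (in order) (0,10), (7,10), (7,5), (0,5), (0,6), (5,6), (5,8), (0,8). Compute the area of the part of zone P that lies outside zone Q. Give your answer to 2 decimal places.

|zone P| = 23, |zone P∩zone Q| = 4.
|zone P ∖ zone Q| = |zone P| − |zone P∩zone Q| = 23 − 4 = 19.00.

19.00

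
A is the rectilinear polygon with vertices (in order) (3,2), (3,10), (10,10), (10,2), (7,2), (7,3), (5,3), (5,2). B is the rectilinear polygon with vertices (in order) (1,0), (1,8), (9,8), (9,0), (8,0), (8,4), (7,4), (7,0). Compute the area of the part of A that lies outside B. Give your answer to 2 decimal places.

|A| = 54, |A∩B| = 32.
|A ∖ B| = |A| − |A∩B| = 54 − 32 = 22.00.

22.00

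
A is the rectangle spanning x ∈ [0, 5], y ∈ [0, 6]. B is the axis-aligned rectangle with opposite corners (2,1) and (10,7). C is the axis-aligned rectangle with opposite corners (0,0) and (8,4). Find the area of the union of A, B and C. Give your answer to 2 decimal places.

66.00

By inclusion–exclusion:
Individual areas: |A| = 30, |B| = 48, |C| = 32.
|A∩B|: x∈[2,5], y∈[1,6] → 3·5 = 15.
|A∩C|: x∈[0,5], y∈[0,4] → 5·4 = 20.
|B∩C|: x∈[2,8], y∈[1,4] → 6·3 = 18.
|A∩B∩C| = 9.
|A ∪ B ∪ C| = 110 − 53 + 9 = 66.00.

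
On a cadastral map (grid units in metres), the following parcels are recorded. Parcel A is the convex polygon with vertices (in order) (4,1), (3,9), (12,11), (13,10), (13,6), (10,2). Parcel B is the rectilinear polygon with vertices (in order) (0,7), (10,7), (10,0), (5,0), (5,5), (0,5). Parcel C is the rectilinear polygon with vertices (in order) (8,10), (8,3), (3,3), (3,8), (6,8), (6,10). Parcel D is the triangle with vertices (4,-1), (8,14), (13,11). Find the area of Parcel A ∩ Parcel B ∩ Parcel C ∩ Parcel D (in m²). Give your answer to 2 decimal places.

8.93

The intersection is the polygon with vertices (8,4.333), (7,3), (5.067,3), (6.133,7), (8,7).
By the shoelace formula its area is 8.93.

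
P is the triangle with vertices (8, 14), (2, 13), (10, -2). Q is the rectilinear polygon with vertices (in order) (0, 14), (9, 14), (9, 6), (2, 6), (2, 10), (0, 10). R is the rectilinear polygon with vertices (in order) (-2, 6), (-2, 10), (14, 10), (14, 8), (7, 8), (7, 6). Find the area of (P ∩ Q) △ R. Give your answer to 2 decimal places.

|P ∩ Q| = 35.9333.
|(P ∩ Q) ∩ R| = 12.5833.
|(P ∩ Q) △ R| = 35.9333 + 50 − 25.1667 = 60.77.

60.77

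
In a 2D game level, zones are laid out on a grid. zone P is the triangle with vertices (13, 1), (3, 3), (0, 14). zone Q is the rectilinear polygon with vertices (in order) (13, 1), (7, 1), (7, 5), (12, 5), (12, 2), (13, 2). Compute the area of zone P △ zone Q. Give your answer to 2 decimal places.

48.20

|zone P| = 52, |zone Q| = 21, |zone P∩zone Q| = 12.4.
|zone P △ zone Q| = |zone P| + |zone Q| − 2·|zone P∩zone Q| = 52 + 21 − 24.8 = 48.20.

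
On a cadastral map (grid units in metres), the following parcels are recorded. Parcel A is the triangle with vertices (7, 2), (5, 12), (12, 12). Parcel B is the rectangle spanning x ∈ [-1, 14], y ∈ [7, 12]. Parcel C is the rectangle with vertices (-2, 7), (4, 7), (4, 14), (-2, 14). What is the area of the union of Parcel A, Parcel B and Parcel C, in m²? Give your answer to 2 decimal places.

100.75

By inclusion–exclusion:
Individual areas: |Parcel A| = 35, |Parcel B| = 75, |Parcel C| = 42.
|Parcel A∩Parcel B| = 26.25.
|Parcel A∩Parcel C| = 0.
|Parcel B∩Parcel C|: x∈[-1,4], y∈[7,12] → 5·5 = 25.
|Parcel A∩Parcel B∩Parcel C| = 0.
|Parcel A ∪ Parcel B ∪ Parcel C| = 152 − 51.25 + 0 = 100.75.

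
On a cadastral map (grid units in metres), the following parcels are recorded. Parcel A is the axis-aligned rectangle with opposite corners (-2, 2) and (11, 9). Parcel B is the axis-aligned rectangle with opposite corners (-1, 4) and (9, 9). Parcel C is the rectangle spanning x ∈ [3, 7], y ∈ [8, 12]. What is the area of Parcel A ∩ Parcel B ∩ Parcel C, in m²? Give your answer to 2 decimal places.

The intersection is the polygon with vertices (7,9), (7,8), (3,8), (3,9).
By the shoelace formula its area is 4.00.

4.00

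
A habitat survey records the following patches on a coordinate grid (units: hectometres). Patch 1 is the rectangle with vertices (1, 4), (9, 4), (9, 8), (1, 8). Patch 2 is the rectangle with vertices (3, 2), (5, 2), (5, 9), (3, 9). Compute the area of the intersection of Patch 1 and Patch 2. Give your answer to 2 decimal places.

|Patch 1∩Patch 2|: x∈[3,5], y∈[4,8] → 2·4 = 8.

8.00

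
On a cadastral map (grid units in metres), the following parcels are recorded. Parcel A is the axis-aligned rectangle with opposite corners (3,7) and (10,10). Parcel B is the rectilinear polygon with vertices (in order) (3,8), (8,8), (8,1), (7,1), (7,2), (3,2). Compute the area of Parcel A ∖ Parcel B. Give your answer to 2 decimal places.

16.00

|Parcel A| = 21, |Parcel A∩Parcel B| = 5.
|Parcel A ∖ Parcel B| = |Parcel A| − |Parcel A∩Parcel B| = 21 − 5 = 16.00.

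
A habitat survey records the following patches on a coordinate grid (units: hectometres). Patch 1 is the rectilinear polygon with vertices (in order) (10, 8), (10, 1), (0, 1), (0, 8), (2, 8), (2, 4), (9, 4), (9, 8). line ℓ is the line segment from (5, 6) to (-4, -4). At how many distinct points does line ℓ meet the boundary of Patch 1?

2

The segment meets the boundary at (0.5,1), (3.2,4).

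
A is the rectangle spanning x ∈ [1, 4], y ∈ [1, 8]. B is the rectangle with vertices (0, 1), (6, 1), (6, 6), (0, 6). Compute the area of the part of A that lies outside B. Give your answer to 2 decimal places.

6.00

|A∩B|: x∈[1,4], y∈[1,6] → 3·5 = 15.
|A| = 21.
|A ∖ B| = |A| − |A∩B| = 21 − 15 = 6.00.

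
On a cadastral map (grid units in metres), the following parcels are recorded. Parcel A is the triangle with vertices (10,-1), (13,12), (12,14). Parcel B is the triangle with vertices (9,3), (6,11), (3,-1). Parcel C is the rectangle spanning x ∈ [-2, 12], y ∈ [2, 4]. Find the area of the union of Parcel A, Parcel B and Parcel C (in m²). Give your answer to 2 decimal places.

57.66

By inclusion–exclusion:
Individual areas: |Parcel A| = 9.5, |Parcel B| = 30, |Parcel C| = 28.
|Parcel A∩Parcel B| = 0.
|Parcel A∩Parcel C| = 0.7795.
|Parcel B∩Parcel C| = 9.0625.
|Parcel A∩Parcel B∩Parcel C| = 0.
|Parcel A ∪ Parcel B ∪ Parcel C| = 67.5 − 9.842 + 0 = 57.66.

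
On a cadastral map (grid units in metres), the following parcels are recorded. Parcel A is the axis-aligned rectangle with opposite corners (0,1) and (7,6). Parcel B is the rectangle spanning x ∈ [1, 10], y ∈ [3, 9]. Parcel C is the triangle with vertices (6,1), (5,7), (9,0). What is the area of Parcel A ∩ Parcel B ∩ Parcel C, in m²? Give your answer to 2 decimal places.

2.96

The intersection is the polygon with vertices (7,3), (5.667,3), (5.167,6), (5.571,6), (7,3.5).
By the shoelace formula its area is 2.96.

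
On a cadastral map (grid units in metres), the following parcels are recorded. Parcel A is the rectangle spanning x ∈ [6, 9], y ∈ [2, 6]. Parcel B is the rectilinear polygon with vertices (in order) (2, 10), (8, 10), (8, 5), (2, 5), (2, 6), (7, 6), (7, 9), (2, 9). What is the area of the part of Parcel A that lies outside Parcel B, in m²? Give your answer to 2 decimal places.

10.00

|Parcel A| = 12, |Parcel A∩Parcel B| = 2.
|Parcel A ∖ Parcel B| = |Parcel A| − |Parcel A∩Parcel B| = 12 − 2 = 10.00.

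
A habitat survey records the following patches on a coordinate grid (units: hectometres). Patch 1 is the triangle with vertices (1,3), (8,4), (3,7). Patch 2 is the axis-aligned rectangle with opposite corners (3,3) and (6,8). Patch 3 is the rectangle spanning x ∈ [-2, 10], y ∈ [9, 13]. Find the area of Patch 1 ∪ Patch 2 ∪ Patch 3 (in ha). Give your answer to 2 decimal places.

By inclusion–exclusion:
Individual areas: |Patch 1| = 13, |Patch 2| = 15, |Patch 3| = 48.
|Patch 1∩Patch 2| = 7.8.
|Patch 1∩Patch 3| = 0.
|Patch 2∩Patch 3| = 0 (no overlap).
|Patch 1∩Patch 2∩Patch 3| = 0.
|Patch 1 ∪ Patch 2 ∪ Patch 3| = 76 − 7.8 + 0 = 68.20.

68.20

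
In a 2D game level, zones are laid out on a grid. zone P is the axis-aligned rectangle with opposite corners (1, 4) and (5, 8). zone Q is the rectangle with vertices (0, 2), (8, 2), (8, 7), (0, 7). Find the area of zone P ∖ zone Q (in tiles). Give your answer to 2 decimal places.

|zone P∩zone Q|: x∈[1,5], y∈[4,7] → 4·3 = 12.
|zone P| = 16.
|zone P ∖ zone Q| = |zone P| − |zone P∩zone Q| = 16 − 12 = 4.00.

4.00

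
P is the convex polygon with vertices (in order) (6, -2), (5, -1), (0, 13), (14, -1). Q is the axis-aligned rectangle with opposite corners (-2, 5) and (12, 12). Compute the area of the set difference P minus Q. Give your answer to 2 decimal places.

47.25

|P| = 67.5, |P∩Q| = 20.25.
|P ∖ Q| = |P| − |P∩Q| = 67.5 − 20.25 = 47.25.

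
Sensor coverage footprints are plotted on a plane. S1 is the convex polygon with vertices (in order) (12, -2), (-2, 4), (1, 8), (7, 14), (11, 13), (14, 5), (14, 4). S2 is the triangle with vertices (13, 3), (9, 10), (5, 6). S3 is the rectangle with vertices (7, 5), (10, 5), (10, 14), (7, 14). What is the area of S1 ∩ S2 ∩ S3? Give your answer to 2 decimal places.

The intersection is the polygon with vertices (9,10), (10,8.25), (10,5), (7.667,5), (7,5.25), (7,8).
By the shoelace formula its area is 12.04.

12.04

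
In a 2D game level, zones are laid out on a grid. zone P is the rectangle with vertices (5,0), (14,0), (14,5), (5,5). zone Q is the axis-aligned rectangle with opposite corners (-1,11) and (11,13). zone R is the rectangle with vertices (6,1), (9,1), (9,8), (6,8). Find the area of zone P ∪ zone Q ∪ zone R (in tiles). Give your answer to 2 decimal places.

78.00

By inclusion–exclusion:
Individual areas: |zone P| = 45, |zone Q| = 24, |zone R| = 21.
|zone P∩zone Q| = 0 (no overlap).
|zone P∩zone R|: x∈[6,9], y∈[1,5] → 3·4 = 12.
|zone Q∩zone R| = 0 (no overlap).
|zone P∩zone Q∩zone R| = 0.
|zone P ∪ zone Q ∪ zone R| = 90 − 12 + 0 = 78.00.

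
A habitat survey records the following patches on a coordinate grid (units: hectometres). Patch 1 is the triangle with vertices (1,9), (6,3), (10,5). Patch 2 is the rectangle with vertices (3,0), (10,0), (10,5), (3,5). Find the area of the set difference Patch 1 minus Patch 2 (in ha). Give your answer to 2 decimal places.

11.33

|Patch 1| = 17, |Patch 1∩Patch 2| = 5.6667.
|Patch 1 ∖ Patch 2| = |Patch 1| − |Patch 1∩Patch 2| = 17 − 5.6667 = 11.33.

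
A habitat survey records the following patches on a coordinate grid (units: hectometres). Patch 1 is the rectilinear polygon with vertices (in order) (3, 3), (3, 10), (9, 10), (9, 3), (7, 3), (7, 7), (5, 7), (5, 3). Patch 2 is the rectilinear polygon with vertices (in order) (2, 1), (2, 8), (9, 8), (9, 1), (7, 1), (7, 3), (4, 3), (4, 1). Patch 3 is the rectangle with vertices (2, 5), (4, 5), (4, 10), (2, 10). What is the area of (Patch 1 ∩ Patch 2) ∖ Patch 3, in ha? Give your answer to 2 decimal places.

19.00

|Patch 1 ∩ Patch 2| = 22.
|(Patch 1 ∩ Patch 2) ∩ Patch 3| = 3.
|(Patch 1 ∩ Patch 2) ∖ Patch 3| = 22 − 3 = 19.00.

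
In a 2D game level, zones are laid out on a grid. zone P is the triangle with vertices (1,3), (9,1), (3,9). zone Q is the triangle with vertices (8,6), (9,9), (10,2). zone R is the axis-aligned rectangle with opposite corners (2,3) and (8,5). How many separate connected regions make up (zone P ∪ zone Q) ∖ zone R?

2

(zone P ∪ zone Q) ∖ zone R splits into 2 disjoint pieces (area 16.5, area 5).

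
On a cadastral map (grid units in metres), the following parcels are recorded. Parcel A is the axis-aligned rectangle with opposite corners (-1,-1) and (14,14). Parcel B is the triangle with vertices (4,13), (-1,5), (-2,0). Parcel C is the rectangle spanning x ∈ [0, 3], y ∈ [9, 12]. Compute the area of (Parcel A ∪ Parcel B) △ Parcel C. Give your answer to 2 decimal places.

|Parcel A ∪ Parcel B| = 226.4167.
|(Parcel A ∪ Parcel B) ∩ Parcel C| = 9.
|(Parcel A ∪ Parcel B) △ Parcel C| = 226.4167 + 9 − 18 = 217.42.

217.42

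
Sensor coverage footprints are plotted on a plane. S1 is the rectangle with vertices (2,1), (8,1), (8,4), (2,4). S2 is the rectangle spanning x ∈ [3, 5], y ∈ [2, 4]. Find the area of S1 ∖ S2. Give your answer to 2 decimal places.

14.00

|S1∩S2|: x∈[3,5], y∈[2,4] → 2·2 = 4.
|S1| = 18.
|S1 ∖ S2| = |S1| − |S1∩S2| = 18 − 4 = 14.00.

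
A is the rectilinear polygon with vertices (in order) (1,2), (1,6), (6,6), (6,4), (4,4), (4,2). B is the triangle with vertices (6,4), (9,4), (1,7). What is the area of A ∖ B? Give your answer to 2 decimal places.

|A| = 16, |A∩B| = 2.3125.
|A ∖ B| = |A| − |A∩B| = 16 − 2.3125 = 13.69.

13.69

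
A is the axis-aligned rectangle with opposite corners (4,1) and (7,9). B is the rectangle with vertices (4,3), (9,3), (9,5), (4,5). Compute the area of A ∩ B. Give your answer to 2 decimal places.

|A∩B|: x∈[4,7], y∈[3,5] → 3·2 = 6.

6.00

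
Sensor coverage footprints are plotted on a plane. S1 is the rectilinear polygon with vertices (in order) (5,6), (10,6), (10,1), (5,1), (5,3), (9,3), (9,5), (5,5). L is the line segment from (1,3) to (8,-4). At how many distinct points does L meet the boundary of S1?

The segment lies entirely outside S1 and never meets its boundary.

0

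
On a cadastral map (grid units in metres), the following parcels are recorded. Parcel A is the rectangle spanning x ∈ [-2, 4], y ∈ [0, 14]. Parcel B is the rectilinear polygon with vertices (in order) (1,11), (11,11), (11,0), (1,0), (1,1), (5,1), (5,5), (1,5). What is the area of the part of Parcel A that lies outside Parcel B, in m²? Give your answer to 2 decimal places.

63.00

|Parcel A| = 84, |Parcel A∩Parcel B| = 21.
|Parcel A ∖ Parcel B| = |Parcel A| − |Parcel A∩Parcel B| = 84 − 21 = 63.00.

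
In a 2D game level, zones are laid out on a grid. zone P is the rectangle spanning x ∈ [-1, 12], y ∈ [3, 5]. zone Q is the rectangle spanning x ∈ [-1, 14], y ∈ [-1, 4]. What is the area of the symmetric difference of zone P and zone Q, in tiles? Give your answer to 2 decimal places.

|zone P∩zone Q|: x∈[-1,12], y∈[3,4] → 13·1 = 13.
|zone P △ zone Q| = |zone P| + |zone Q| − 2·|zone P∩zone Q| = 26 + 75 − 26 = 75.00.

75.00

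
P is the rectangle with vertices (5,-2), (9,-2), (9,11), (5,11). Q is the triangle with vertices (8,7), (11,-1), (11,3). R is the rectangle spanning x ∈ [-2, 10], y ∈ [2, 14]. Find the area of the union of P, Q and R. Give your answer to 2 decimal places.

163.35

By inclusion–exclusion:
Individual areas: |P| = 52, |Q| = 6, |R| = 144.
|P∩Q| = 0.6667.
|P∩R|: x∈[5,9], y∈[2,11] → 4·9 = 36.
|Q∩R| = 2.6458.
|P∩Q∩R| = 0.6667.
|P ∪ Q ∪ R| = 202 − 39.3125 + 0.6667 = 163.35.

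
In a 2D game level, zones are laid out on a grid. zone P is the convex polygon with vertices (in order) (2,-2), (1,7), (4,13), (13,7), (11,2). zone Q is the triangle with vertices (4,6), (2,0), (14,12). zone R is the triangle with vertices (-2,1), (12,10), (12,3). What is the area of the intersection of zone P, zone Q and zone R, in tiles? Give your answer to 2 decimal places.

The intersection is the polygon with vertices (3.833,1.833), (2.55,1.65), (3.515,4.545), (10.218,8.854), (10.6,8.6).
By the shoelace formula its area is 13.70.

13.70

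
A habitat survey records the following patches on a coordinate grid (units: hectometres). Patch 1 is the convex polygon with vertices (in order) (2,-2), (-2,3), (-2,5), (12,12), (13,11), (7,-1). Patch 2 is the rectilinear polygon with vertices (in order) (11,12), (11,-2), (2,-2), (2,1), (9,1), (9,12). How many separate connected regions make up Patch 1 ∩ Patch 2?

2

Patch 1 ∩ Patch 2 splits into 2 disjoint pieces (area 12, area 13.5).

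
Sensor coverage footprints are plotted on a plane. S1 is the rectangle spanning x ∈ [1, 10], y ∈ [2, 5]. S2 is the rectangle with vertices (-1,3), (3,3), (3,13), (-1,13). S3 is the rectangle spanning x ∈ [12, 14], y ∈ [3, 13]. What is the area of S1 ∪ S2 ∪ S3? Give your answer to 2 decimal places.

By inclusion–exclusion:
Individual areas: |S1| = 27, |S2| = 40, |S3| = 20.
|S1∩S2|: x∈[1,3], y∈[3,5] → 2·2 = 4.
|S1∩S3| = 0 (no overlap).
|S2∩S3| = 0 (no overlap).
|S1∩S2∩S3| = 0.
|S1 ∪ S2 ∪ S3| = 87 − 4 + 0 = 83.00.

83.00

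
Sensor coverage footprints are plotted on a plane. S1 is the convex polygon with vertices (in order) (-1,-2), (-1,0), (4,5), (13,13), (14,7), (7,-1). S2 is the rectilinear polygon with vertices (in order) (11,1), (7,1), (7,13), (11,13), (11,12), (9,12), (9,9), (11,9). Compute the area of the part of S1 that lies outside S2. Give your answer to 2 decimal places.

66.28

|S1| = 94.5, |S1∩S2| = 28.2183.
|S1 ∖ S2| = |S1| − |S1∩S2| = 94.5 − 28.2183 = 66.28.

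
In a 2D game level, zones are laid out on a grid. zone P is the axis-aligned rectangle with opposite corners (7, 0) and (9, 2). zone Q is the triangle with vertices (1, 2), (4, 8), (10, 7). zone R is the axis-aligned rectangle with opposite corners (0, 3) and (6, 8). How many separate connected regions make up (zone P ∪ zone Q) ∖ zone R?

3

(zone P ∪ zone Q) ∖ zone R splits into 3 disjoint pieces (area 4, area 5.7778, area 0.65).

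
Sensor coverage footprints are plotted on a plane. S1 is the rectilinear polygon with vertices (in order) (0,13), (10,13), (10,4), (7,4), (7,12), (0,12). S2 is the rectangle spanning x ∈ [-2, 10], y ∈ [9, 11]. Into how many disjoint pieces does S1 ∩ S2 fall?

1

S1 ∩ S2 is a single connected region.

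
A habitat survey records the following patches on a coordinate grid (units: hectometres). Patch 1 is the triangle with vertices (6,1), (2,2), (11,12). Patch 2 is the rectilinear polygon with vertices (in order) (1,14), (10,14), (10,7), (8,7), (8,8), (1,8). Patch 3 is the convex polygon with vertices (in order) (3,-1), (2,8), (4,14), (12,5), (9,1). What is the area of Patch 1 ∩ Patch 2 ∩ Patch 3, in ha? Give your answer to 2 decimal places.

The intersection is the polygon with vertices (8.727,7), (8,7), (8,8), (7.4,8), (8.373,9.081), (9.233,8.113).
By the shoelace formula its area is 1.99.

1.99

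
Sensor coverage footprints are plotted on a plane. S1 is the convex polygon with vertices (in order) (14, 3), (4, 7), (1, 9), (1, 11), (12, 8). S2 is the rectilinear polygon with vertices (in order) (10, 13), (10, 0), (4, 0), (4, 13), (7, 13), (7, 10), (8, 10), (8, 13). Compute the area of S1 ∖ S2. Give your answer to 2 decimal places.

20.12

|S1| = 41.5, |S1∩S2| = 21.3818.
|S1 ∖ S2| = |S1| − |S1∩S2| = 41.5 − 21.3818 = 20.12.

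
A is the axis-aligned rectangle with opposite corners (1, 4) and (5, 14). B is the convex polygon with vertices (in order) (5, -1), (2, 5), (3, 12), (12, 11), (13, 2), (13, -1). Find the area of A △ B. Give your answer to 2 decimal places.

120.44

|A| = 40, |B| = 120.5, |A∩B| = 20.0278.
|A △ B| = |A| + |B| − 2·|A∩B| = 40 + 120.5 − 40.0556 = 120.44.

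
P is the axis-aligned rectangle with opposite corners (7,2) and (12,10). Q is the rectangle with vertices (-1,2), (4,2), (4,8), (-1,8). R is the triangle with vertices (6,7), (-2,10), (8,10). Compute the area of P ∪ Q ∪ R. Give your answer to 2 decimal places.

By inclusion–exclusion:
Individual areas: |P| = 40, |Q| = 30, |R| = 15.
|P∩Q| = 0 (no overlap).
|P∩R| = 0.75.
|Q∩R| = 0.0833.
|P∩Q∩R| = 0.
|P ∪ Q ∪ R| = 85 − 0.8333 + 0 = 84.17.

84.17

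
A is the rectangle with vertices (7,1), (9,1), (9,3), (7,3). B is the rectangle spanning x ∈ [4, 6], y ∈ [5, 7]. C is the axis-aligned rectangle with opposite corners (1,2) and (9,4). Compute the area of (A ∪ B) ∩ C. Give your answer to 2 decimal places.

The region (A ∪ B) ∩ C is the polygon with vertices (9,2), (7,2), (7,3), (9,3).
By the shoelace formula its area is 2.00.

2.00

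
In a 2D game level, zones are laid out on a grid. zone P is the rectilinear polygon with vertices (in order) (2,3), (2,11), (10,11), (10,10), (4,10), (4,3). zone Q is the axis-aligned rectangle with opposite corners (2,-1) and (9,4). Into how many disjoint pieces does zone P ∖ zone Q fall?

1

zone P ∖ zone Q is a single connected region.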